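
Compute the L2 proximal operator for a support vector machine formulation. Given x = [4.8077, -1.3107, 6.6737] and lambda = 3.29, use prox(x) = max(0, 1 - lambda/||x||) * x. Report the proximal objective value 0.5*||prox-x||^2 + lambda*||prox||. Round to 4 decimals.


Step 1: Compute ||x||.
||x|| = 8.3289
Step 2: Compute scaling factor.
scale = max(0, 1 - 3.29/8.3289) = 0.605
Step 3: prox(x) = [2.9086, -0.793, 4.0375]
||prox(x)|| = 5.0389
Step 4: Proximal objective.
0.5*||prox-x||^2 = 5.4121
lambda*||prox|| = 16.578
Total = 21.99


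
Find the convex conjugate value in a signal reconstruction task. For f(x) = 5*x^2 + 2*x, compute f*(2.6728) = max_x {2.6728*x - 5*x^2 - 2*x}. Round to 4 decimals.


f*(y) = sup_x {y*x - a*x^2 - b*x} = sup_x {(y-b)*x - a*x^2}
FOC: (y - b) - 2a*x = 0 => x* = (y - b)/(2a)
x* = (2.6728 - 2)/(2*5) = 0.0673
f*(2.6728) = (y-b)^2/(4a) = (2.6728 - 2)^2/(4*5)
= 0.4527/20 = 0.0226


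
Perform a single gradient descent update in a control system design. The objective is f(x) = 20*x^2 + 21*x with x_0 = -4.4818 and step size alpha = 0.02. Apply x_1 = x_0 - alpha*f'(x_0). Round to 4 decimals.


We compute the gradient at x_0 and apply the update.
f'(x) = 40*x + 21
f'(-4.4818) = 40*-4.4818 + 21 = -158.272
x_1 = -4.4818 - 0.02*-158.272 = -1.3164


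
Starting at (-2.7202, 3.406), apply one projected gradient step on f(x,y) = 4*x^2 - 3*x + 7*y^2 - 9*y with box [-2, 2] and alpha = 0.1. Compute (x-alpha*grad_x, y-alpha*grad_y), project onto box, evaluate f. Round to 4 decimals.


Step 1: Compute gradient at (-2.7202, 3.406).
grad_x = 2*4*-2.7202 - 3 = -24.7616
grad_y = 2*7*3.406 - 9 = 38.684
Step 2: Gradient step.
x_raw = -2.7202 - 0.1*-24.7616 = -0.244
y_raw = 3.406 - 0.1*38.684 = -0.4624
Step 3: Project onto [-2, 2].
x_proj = clip(-0.244) = -0.244
y_proj = clip(-0.4624) = -0.4624
Step 4: Evaluate f.
f(-0.244, -0.4624) = 6.6286


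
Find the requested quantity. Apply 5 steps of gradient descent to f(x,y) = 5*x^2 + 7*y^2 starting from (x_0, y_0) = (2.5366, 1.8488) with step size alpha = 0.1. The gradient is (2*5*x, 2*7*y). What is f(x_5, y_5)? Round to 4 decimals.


Gradient descent on f(x,y) = 5*x^2 + 7*y^2.
Starting point: (2.5366, 1.8488), alpha = 0.1
Step 1: grad_x = 2*5*2.5366 = 25.366, grad_y = 2*7*1.8488 = 25.8832
  x_1 = 2.5366 - 0.1*25.366 = 0.0
  y_1 = 1.8488 - 0.1*25.8832 = -0.7395
Step 2: grad_x = 2*5*0.0 = 0.0, grad_y = 2*7*-0.7395 = -10.3533
  x_2 = 0.0 - 0.1*0.0 = 0.0
  y_2 = -0.7395 - 0.1*-10.3533 = 0.2958
Step 3: grad_x = 2*5*0.0 = 0.0, grad_y = 2*7*0.2958 = 4.1413
  x_3 = 0.0 - 0.1*0.0 = 0.0
  y_3 = 0.2958 - 0.1*4.1413 = -0.1183
Step 4: grad_x = 2*5*0.0 = 0.0, grad_y = 2*7*-0.1183 = -1.6565
  x_4 = 0.0 - 0.1*0.0 = 0.0
  y_4 = -0.1183 - 0.1*-1.6565 = 0.0473
Step 5: grad_x = 2*5*0.0 = 0.0, grad_y = 2*7*0.0473 = 0.6626
  x_5 = 0.0 - 0.1*0.0 = 0.0
  y_5 = 0.0473 - 0.1*0.6626 = -0.0189
f(0.0, -0.0189) = 5*0.0^2 + 7*(-0.0189)^2 = 0.0025


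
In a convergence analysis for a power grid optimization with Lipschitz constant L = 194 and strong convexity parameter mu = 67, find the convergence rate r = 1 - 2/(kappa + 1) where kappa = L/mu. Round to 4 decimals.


Step 1: Compute the condition number.
kappa = L/mu = 194/67 = 2.8955
Step 2: Compute the convergence rate.
r = 1 - 2/(kappa + 1) = 1 - 2*mu/(L + mu) = (L - mu)/(L + mu) = 127/261 = 0.4866


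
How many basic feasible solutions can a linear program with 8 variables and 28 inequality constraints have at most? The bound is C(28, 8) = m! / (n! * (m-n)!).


Each vertex corresponds to some choice of n active constraints out of m, so the number of vertices is at most C(m, n) = m! / (n!(m-n)!).
m = 28, n = 8
Numerator: 28 * 27 * 26 * 25 * 24 * 23 * 22 * 21
Denominator: 8! = 40320
C(28, 8) = 3108105


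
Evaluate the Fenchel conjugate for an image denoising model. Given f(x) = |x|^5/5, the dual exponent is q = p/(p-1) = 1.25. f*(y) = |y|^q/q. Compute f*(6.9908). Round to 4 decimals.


The conjugate exponent q satisfies 1/p + 1/q = 1.
p = 5, so q = 5/(5 - 1) = 1.25
|y|^q = 6.9908^1.25 = 11.3673
f*(6.9908) = 11.3673 / 1.25 = 9.0939


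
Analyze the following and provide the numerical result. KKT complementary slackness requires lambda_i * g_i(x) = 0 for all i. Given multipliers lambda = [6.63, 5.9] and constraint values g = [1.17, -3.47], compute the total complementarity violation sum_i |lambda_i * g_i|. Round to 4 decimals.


KKT complementary slackness check:
lambda_1 * g_1 = 6.63 * 1.17 = 7.7571
lambda_2 * g_2 = 5.9 * -3.47 = -20.473
Total violation = 7.7571 + 20.473 = 28.2301


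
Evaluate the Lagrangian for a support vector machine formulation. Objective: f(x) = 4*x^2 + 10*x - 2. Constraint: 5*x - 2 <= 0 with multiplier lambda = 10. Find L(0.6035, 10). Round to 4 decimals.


Step 1: Evaluate f(x).
f(0.6035) = 4*0.6035^2 + 10*0.6035 - 2 = 5.4918
Step 2: Evaluate g(x).
g(0.6035) = 5*0.6035 - 2 = 1.0175
Step 3: Compute Lagrangian.
L = 5.4918 + 10*1.0175 = 15.6668


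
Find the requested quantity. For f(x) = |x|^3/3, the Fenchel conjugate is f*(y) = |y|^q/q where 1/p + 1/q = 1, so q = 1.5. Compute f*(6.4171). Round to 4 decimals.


The conjugate exponent q satisfies 1/p + 1/q = 1.
p = 3, so q = 3/(3 - 1) = 1.5
|y|^q = 6.4171^1.5 = 16.2558
f*(6.4171) = 16.2558 / 1.5 = 10.8372


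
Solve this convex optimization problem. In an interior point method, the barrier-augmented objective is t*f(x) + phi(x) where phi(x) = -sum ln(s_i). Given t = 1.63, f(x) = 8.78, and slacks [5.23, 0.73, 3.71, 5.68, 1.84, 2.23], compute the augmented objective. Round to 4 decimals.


Step 1: Compute log-barrier.
ln values: [1.6544, -0.3147, 1.311, 1.737, 0.6098, 0.802]
phi = -(1.6544 - 0.3147 + 1.311 + 1.737 + 0.6098 + 0.802) = -5.7995
Step 2: Compute augmented objective.
t*f(x) = 1.63*8.78 = 14.3114
Total = 14.3114 - 5.7995 = 8.5119


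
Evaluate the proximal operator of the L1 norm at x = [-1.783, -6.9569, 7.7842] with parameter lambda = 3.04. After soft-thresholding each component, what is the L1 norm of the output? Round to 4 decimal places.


Soft-thresholding with lambda = 3.04:
prox(-1.783) = sign(-1.783)*max(|-1.783| - 3.04, 0) = 0.0
prox(-6.9569) = sign(-6.9569)*max(|-6.9569| - 3.04, 0) = -3.9169
prox(7.7842) = sign(7.7842)*max(|7.7842| - 3.04, 0) = 4.7442
prox(x) = [0.0, -3.9169, 4.7442]
||prox(x)||_1 = 0.0 + 3.9169 + 4.7442 = 8.6611


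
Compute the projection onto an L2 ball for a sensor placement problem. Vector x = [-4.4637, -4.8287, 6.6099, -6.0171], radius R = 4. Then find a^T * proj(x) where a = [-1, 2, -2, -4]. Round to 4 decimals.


Step 1: Compute ||x|| (intermediates to 6 decimals).
||x|| = sqrt((-4.4637)^2 + (-4.8287)^2 + 6.6099^2 + (-6.0171)^2) = 11.096722
Step 2: Project.
Since ||x|| > R, scale = R/||x|| = 4/11.096722 = 0.360467, proj(x) = scale * x
proj(x) = [-1.609017, -1.740587, 2.382651, -2.168966]
Step 3: Dot product.
a^T * proj(x) = -1*(-1.609017) + 2*(-1.740587) - 2*2.382651 - 4*(-2.168966) = 2.0384


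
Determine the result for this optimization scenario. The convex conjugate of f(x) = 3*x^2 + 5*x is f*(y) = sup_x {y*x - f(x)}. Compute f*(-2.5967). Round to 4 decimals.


f*(y) = sup_x {y*x - a*x^2 - b*x} = sup_x {(y-b)*x - a*x^2}
FOC: (y - b) - 2a*x = 0 => x* = (y - b)/(2a)
x* = (-2.5967 - 5)/(2*3) = -1.2661
f*(-2.5967) = (y-b)^2/(4a) = (-2.5967 - 5)^2/(4*3)
= 57.7099/12 = 4.8092


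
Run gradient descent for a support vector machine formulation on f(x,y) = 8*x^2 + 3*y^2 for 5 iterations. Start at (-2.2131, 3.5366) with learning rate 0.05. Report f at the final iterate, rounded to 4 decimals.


Gradient descent on f(x,y) = 8*x^2 + 3*y^2.
Starting point: (-2.2131, 3.5366), alpha = 0.05
Step 1: grad_x = 2*8*-2.2131 = -35.4096, grad_y = 2*3*3.5366 = 21.2196
  x_1 = -2.2131 - 0.05*-35.4096 = -0.4426
  y_1 = 3.5366 - 0.05*21.2196 = 2.4756
Step 2: grad_x = 2*8*-0.4426 = -7.0819, grad_y = 2*3*2.4756 = 14.8537
  x_2 = -0.4426 - 0.05*-7.0819 = -0.0885
  y_2 = 2.4756 - 0.05*14.8537 = 1.7329
Step 3: grad_x = 2*8*-0.0885 = -1.4164, grad_y = 2*3*1.7329 = 10.3976
  x_3 = -0.0885 - 0.05*-1.4164 = -0.0177
  y_3 = 1.7329 - 0.05*10.3976 = 1.2131
Step 4: grad_x = 2*8*-0.0177 = -0.2833, grad_y = 2*3*1.2131 = 7.2783
  x_4 = -0.0177 - 0.05*-0.2833 = -0.0035
  y_4 = 1.2131 - 0.05*7.2783 = 0.8491
Step 5: grad_x = 2*8*-0.0035 = -0.0567, grad_y = 2*3*0.8491 = 5.0948
  x_5 = -0.0035 - 0.05*-0.0567 = -0.0007
  y_5 = 0.8491 - 0.05*5.0948 = 0.5944
f(-0.0007, 0.5944) = 8*(-0.0007)^2 + 3*0.5944^2 = 1.0599


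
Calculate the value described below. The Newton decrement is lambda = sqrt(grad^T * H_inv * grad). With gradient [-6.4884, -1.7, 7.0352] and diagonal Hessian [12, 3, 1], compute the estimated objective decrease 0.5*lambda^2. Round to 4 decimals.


Step 1: H is diagonal, so H^(-1) * g = [-0.5407, -0.5667, 7.0352].
Step 2: g^T H^(-1) g = sum_i g_i^2 / H_ii
  = (-6.4884)^2/12 + (-1.7)^2/3 + (7.0352)^2/1
  = 3.5083 + 0.9633 + 49.494 = 53.9657
Step 3: Objective decrease = 0.5 * g^T H^(-1) g = 26.9828


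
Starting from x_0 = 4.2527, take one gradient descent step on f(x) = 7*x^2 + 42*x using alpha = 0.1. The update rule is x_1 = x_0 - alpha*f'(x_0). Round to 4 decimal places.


We compute the gradient at x_0 and apply the update.
f'(x) = 14*x + 42
f'(4.2527) = 14*4.2527 + 42 = 101.5378
x_1 = 4.2527 - 0.1*101.5378 = -5.9011


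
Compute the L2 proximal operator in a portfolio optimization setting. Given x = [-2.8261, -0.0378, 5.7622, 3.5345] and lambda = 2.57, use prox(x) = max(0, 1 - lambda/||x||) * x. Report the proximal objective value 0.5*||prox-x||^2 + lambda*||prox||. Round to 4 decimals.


Step 1: Compute ||x||.
||x|| = 7.3269
Step 2: Compute scaling factor.
scale = max(0, 1 - 2.57/7.3269) = 0.6492
Step 3: prox(x) = [-1.8348, -0.0245, 3.741, 2.2947]
||prox(x)|| = 4.7569
Step 4: Proximal objective.
0.5*||prox-x||^2 = 3.3025
lambda*||prox|| = 12.2252
Total = 15.5278


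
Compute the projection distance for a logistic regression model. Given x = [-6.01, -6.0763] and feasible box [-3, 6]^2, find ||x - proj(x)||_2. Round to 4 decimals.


Project each component onto [-3, 6].
clip(-6.01) = -3.0, clip(-6.0763) = -3.0
Projection = [-3.0, -3.0]
Squared diffs: [9.0601, 9.4636]
Distance = sqrt(18.5237) = 4.3039


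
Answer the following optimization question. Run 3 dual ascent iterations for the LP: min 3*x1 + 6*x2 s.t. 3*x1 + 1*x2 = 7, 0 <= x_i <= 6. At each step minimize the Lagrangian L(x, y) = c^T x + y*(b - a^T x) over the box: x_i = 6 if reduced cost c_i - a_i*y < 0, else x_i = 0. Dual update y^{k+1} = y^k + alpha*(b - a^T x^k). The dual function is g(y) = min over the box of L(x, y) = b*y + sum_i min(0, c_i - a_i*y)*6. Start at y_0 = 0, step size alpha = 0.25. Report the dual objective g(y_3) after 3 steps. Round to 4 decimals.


Dual ascent for LP: min 3*x1 + 6*x2, 3*x1 + 1*x2 = 7, 0 <= x_i <= 6
Step 1: y^k = 0.0, reduced costs: (3.0, 6.0)
  x^k = (0.0, 0.0), subgradient = b - a^T x = 7.0
  y^{k+1} = 0.0 + 0.25*7.0 = 1.75
Step 2: y^k = 1.75, reduced costs: (-2.25, 4.25)
  x^k = (6.0, 0.0), subgradient = b - a^T x = -11.0
  y^{k+1} = 1.75 + 0.25*-11.0 = -1.0
Step 3: y^k = -1.0, reduced costs: (6.0, 7.0)
  x^k = (0.0, 0.0), subgradient = b - a^T x = 7.0
  y^{k+1} = -1.0 + 0.25*7.0 = 0.75
Dual objective at y_3 = 0.75: reduced costs (0.75, 5.25), box minimizer x = (0.0, 0.0)
g(y_3) = b*y + (c1 - a1*y)*x1 + (c2 - a2*y)*x2 = 7*0.75 + 0.75*0.0 + 5.25*0.0 = 5.25 + 0.0 + 0.0 = 5.25


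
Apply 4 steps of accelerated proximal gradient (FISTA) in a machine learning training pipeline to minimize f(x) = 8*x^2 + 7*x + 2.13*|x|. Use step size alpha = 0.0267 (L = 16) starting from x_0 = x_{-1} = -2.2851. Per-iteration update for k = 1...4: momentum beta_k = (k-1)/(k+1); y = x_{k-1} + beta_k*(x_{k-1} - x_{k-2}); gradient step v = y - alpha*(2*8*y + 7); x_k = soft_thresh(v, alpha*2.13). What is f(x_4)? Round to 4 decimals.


FISTA on f(x) = 8*x^2 + 7*x + 2.13*|x|
L = 16, alpha = 0.0267
Iteration 1: beta = 0.0, y = -2.2851 + 0.0*(-2.2851 + 2.2851) = -2.2851
  grad(y) = -29.5616, v = y - alpha*grad = -1.4958
  prox(v) = soft_thresh(-1.4958, 0.0569) = -1.4389
Iteration 2: beta = 0.3333, y = -1.4389 + 0.3333*(-1.4389 + 2.2851) = -1.1569
  grad(y) = -11.5101, v = y - alpha*grad = -0.8496
  prox(v) = soft_thresh(-0.8496, 0.0569) = -0.7927
Iteration 3: beta = 0.5, y = -0.7927 + 0.5*(-0.7927 + 1.4389) = -0.4696
  grad(y) = -0.5131, v = y - alpha*grad = -0.4559
  prox(v) = soft_thresh(-0.4559, 0.0569) = -0.399
Iteration 4: beta = 0.6, y = -0.399 + 0.6*(-0.399 + 0.7927) = -0.1628
  grad(y) = 4.3955, v = y - alpha*grad = -0.2801
  prox(v) = soft_thresh(-0.2801, 0.0569) = -0.2233
f(x_4) = 8*(-0.2233)^2 + 7*(-0.2233) + 2.13*|-0.2233| = -0.6885


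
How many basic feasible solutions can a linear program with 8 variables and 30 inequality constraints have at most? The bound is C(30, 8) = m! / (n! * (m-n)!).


Each vertex corresponds to some choice of n active constraints out of m, so the number of vertices is at most C(m, n) = m! / (n!(m-n)!).
m = 30, n = 8
Numerator: 30 * 29 * 28 * 27 * 26 * 25 * 24 * 23
Denominator: 8! = 40320
C(30, 8) = 5852925


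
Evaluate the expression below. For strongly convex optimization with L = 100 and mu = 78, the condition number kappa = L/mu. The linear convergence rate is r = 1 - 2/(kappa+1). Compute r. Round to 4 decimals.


Step 1: Compute the condition number.
kappa = L/mu = 100/78 = 1.2821
Step 2: Compute the convergence rate.
r = 1 - 2/(kappa + 1) = 1 - 2*mu/(L + mu) = (L - mu)/(L + mu) = 22/178 = 0.1236


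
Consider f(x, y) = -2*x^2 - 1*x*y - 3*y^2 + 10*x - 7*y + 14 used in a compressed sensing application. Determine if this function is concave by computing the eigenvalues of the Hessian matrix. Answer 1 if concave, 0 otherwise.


The Hessian of f(x,y) = -2*x^2 - 1*x*y - 3*y^2 + 10*x - 7*y + 14 is:
H = [[-4, -1], [-1, -6]]
Trace = -4 - 6 = -10
Determinant = -4*-6 - (-1)^2 = 23
Discriminant = (-10)^2 - 4*23 = 8.0
Eigenvalues: lambda_1 = -6.4142, lambda_2 = -3.5858
The function is concave.

1


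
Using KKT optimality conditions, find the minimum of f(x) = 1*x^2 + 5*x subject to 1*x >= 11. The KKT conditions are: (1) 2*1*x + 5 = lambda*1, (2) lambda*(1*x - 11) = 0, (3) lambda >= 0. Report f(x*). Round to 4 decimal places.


Step 1: Try lambda = 0 (constraint inactive).
x_unc = -5/(2*1) = -2.5
Check: 1*-2.5 = -2.5 < 11 -- violated!
Step 2: Constraint must be active: 1*x = 11
x* = 11/1 = 11.0
lambda = (2*1*11.0 + 5)/1 = 27.0
Step 3: Compute optimal value.
f(x*) = 1*11.0^2 + 5*11.0 = 176.0


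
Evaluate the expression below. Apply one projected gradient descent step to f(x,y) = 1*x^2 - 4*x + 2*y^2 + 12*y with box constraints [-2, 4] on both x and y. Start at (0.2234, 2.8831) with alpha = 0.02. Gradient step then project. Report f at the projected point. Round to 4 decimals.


Step 1: Compute gradient at (0.2234, 2.8831).
grad_x = 2*1*0.2234 - 4 = -3.5532
grad_y = 2*2*2.8831 + 12 = 23.5324
Step 2: Gradient step.
x_raw = 0.2234 - 0.02*-3.5532 = 0.2945
y_raw = 2.8831 - 0.02*23.5324 = 2.4125
Step 3: Project onto [-2, 4].
x_proj = clip(0.2945) = 0.2945
y_proj = clip(2.4125) = 2.4125
Step 4: Evaluate f.
f(0.2945, 2.4125) = 39.4981


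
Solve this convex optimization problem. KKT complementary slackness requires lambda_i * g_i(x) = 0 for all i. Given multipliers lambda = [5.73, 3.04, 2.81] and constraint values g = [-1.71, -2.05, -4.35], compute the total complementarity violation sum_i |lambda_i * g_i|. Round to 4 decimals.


KKT complementary slackness check:
lambda_1 * g_1 = 5.73 * -1.71 = -9.7983
lambda_2 * g_2 = 3.04 * -2.05 = -6.232
lambda_3 * g_3 = 2.81 * -4.35 = -12.2235
Total violation = 9.7983 + 6.232 + 12.2235 = 28.2538


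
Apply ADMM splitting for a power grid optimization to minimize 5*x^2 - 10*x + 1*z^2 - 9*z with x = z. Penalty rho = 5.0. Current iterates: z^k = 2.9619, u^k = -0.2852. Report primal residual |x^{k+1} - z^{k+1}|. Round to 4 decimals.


ADMM iteration with rho = 5.0, z^k = 2.9619, u^k = -0.2852
Step 1: x-update.
Minimize 5*x^2 - 10*x + (5.0/2)*(x - 2.9619 - 0.2852)^2
FOC: (2*5 + 5.0)*x = 10 + 5.0*(2.9619 + 0.2852)
x^{k+1} = 1.749
Step 2: z-update.
Minimize 1*z^2 - 9*z + (5.0/2)*(1.749 - z - 0.2852)^2
FOC: (2*1 + 5.0)*z = 9 + 5.0*(1.749 - 0.2852)
z^{k+1} = 2.3313
Step 3: u-update.
u^{k+1} = -0.2852 + 1.749 - 2.3313 = -0.8675
Step 4: Primal residual = |1.749 - 2.3313| = 0.5823


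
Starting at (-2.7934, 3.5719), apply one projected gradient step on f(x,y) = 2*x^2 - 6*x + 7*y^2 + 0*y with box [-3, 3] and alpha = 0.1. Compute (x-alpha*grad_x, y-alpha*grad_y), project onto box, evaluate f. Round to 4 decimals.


Step 1: Compute gradient at (-2.7934, 3.5719).
grad_x = 2*2*-2.7934 - 6 = -17.1736
grad_y = 2*7*3.5719 + 0 = 50.0066
Step 2: Gradient step.
x_raw = -2.7934 - 0.1*-17.1736 = -1.076
y_raw = 3.5719 - 0.1*50.0066 = -1.4288
Step 3: Project onto [-3, 3].
x_proj = clip(-1.076) = -1.076
y_proj = clip(-1.4288) = -1.4288
Step 4: Evaluate f.
f(-1.076, -1.4288) = 23.0615


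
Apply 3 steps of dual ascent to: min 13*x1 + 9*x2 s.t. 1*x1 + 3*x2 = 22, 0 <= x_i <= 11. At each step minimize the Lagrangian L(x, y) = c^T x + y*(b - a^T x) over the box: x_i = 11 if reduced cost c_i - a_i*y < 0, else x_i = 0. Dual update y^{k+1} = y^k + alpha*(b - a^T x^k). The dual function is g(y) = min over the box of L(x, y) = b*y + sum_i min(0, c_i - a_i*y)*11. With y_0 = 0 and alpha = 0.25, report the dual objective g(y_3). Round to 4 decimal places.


Dual ascent for LP: min 13*x1 + 9*x2, 1*x1 + 3*x2 = 22, 0 <= x_i <= 11
Step 1: y^k = 0.0, reduced costs: (13.0, 9.0)
  x^k = (0.0, 0.0), subgradient = b - a^T x = 22.0
  y^{k+1} = 0.0 + 0.25*22.0 = 5.5
Step 2: y^k = 5.5, reduced costs: (7.5, -7.5)
  x^k = (0.0, 11.0), subgradient = b - a^T x = -11.0
  y^{k+1} = 5.5 + 0.25*-11.0 = 2.75
Step 3: y^k = 2.75, reduced costs: (10.25, 0.75)
  x^k = (0.0, 0.0), subgradient = b - a^T x = 22.0
  y^{k+1} = 2.75 + 0.25*22.0 = 8.25
Dual objective at y_3 = 8.25: reduced costs (4.75, -15.75), box minimizer x = (0.0, 11.0)
g(y_3) = b*y + (c1 - a1*y)*x1 + (c2 - a2*y)*x2 = 22*8.25 + 4.75*0.0 + (-15.75)*11.0 = 181.5 + 0.0 - 173.25 = 8.25


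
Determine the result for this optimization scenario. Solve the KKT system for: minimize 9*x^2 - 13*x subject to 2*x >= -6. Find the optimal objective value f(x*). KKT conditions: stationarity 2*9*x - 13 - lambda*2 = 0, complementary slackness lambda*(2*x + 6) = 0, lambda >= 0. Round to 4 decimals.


Step 1: Try lambda = 0 (constraint inactive).
Stationarity: 2*9*x - 13 = 0
x* = 13/(2*9) = 13/18 = 0.7222 (rounded; the exact value 13/18 is used below)
Check constraint: 2*0.7222 = 1.4444 >= -6 -- satisfied.
Step 2: Compute optimal value.
f(x*) = 9*(13/18)^2 - 13*(13/18) = -4.6944


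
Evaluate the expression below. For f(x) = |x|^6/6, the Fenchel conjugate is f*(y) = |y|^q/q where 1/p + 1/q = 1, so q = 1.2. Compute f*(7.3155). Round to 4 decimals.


The conjugate exponent q satisfies 1/p + 1/q = 1.
p = 6, so q = 6/(6 - 1) = 1.2
|y|^q = 7.3155^1.2 = 10.8916
f*(7.3155) = 10.8916 / 1.2 = 9.0764


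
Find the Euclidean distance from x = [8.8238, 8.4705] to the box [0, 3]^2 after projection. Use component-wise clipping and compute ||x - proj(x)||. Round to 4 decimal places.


Project each component onto [0, 3].
clip(8.8238) = 3.0, clip(8.4705) = 3.0
Projection = [3.0, 3.0]
Squared diffs: [33.9166, 29.9264]
Distance = sqrt(63.843) = 7.9902


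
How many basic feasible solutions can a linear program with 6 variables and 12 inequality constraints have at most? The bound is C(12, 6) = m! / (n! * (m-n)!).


Each vertex corresponds to some choice of n active constraints out of m, so the number of vertices is at most C(m, n) = m! / (n!(m-n)!).
m = 12, n = 6
Numerator: 12 * 11 * 10 * 9 * 8 * 7
Denominator: 6! = 720
C(12, 6) = 924


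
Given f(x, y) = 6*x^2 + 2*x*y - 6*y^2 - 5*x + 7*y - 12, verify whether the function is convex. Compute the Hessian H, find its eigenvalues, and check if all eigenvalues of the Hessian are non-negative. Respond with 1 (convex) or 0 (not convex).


The Hessian of f(x,y) = 6*x^2 + 2*x*y - 6*y^2 - 5*x + 7*y - 12 is:
H = [[12, 2], [2, -12]]
Trace = 12 - 12 = 0
Determinant = 12*-12 - (2)^2 = -148
Discriminant = (0)^2 - 4*-148 = 592.0
Eigenvalues: lambda_1 = -12.1655, lambda_2 = 12.1655
The function is not convex.

0


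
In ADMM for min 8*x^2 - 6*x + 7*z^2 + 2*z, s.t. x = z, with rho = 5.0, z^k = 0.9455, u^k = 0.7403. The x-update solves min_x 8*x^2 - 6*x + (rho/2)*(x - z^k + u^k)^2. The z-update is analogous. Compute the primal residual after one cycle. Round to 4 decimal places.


ADMM iteration with rho = 5.0, z^k = 0.9455, u^k = 0.7403
Step 1: x-update.
Minimize 8*x^2 - 6*x + (5.0/2)*(x - 0.9455 + 0.7403)^2
FOC: (2*8 + 5.0)*x = 6 + 5.0*(0.9455 - 0.7403)
x^{k+1} = 0.3346
Step 2: z-update.
Minimize 7*z^2 + 2*z + (5.0/2)*(0.3346 - z + 0.7403)^2
FOC: (2*7 + 5.0)*z = -2 + 5.0*(0.3346 + 0.7403)
z^{k+1} = 0.1776
Step 3: u-update.
u^{k+1} = 0.7403 + 0.3346 - 0.1776 = 0.8973
Step 4: Primal residual = |0.3346 - 0.1776| = 0.157


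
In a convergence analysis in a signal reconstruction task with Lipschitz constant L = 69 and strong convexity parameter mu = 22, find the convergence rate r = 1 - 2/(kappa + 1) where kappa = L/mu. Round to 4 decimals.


Step 1: Compute the condition number.
kappa = L/mu = 69/22 = 3.1364
Step 2: Compute the convergence rate.
r = 1 - 2/(kappa + 1) = 1 - 2*mu/(L + mu) = (L - mu)/(L + mu) = 47/91 = 0.5165


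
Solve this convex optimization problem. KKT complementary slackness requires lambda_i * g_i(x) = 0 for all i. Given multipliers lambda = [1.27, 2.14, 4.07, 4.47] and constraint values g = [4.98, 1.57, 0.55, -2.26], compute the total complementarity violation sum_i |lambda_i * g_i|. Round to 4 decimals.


KKT complementary slackness check:
lambda_1 * g_1 = 1.27 * 4.98 = 6.3246
lambda_2 * g_2 = 2.14 * 1.57 = 3.3598
lambda_3 * g_3 = 4.07 * 0.55 = 2.2385
lambda_4 * g_4 = 4.47 * -2.26 = -10.1022
Total violation = 6.3246 + 3.3598 + 2.2385 + 10.1022 = 22.0251


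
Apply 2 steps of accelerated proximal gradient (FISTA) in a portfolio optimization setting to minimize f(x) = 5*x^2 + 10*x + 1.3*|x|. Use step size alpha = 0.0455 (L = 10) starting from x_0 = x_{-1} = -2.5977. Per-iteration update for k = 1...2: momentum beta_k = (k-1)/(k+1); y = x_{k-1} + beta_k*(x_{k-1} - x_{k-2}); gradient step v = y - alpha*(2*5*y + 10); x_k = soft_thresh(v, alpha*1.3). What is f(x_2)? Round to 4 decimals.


FISTA on f(x) = 5*x^2 + 10*x + 1.3*|x|
L = 10, alpha = 0.0455
Iteration 1: beta = 0.0, y = -2.5977 + 0.0*(-2.5977 + 2.5977) = -2.5977
  grad(y) = -15.977, v = y - alpha*grad = -1.8707
  prox(v) = soft_thresh(-1.8707, 0.0592) = -1.8116
Iteration 2: beta = 0.3333, y = -1.8116 + 0.3333*(-1.8116 + 2.5977) = -1.5496
  grad(y) = -5.4956, v = y - alpha*grad = -1.2995
  prox(v) = soft_thresh(-1.2995, 0.0592) = -1.2404
f(x_2) = 5*(-1.2404)^2 + 10*(-1.2404) + 1.3*|-1.2404| = -3.0987


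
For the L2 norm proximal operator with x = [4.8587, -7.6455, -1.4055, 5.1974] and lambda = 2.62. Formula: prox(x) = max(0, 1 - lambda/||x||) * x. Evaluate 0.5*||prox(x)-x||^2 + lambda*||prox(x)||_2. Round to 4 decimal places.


Step 1: Compute ||x||.
||x|| = 10.538
Step 2: Compute scaling factor.
scale = max(0, 1 - 2.62/10.538) = 0.7514
Step 3: prox(x) = [3.6507, -5.7446, -1.0561, 3.9052]
||prox(x)|| = 7.918
Step 4: Proximal objective.
0.5*||prox-x||^2 = 3.4322
lambda*||prox|| = 20.7452
Total = 24.1773


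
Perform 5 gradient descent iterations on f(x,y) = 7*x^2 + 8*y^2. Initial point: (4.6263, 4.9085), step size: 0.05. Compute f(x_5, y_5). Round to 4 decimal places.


Gradient descent on f(x,y) = 7*x^2 + 8*y^2.
Starting point: (4.6263, 4.9085), alpha = 0.05
Step 1: grad_x = 2*7*4.6263 = 64.7682, grad_y = 2*8*4.9085 = 78.536
  x_1 = 4.6263 - 0.05*64.7682 = 1.3879
  y_1 = 4.9085 - 0.05*78.536 = 0.9817
Step 2: grad_x = 2*7*1.3879 = 19.4305, grad_y = 2*8*0.9817 = 15.7072
  x_2 = 1.3879 - 0.05*19.4305 = 0.4164
  y_2 = 0.9817 - 0.05*15.7072 = 0.1963
Step 3: grad_x = 2*7*0.4164 = 5.8291, grad_y = 2*8*0.1963 = 3.1414
  x_3 = 0.4164 - 0.05*5.8291 = 0.1249
  y_3 = 0.1963 - 0.05*3.1414 = 0.0393
Step 4: grad_x = 2*7*0.1249 = 1.7487, grad_y = 2*8*0.0393 = 0.6283
  x_4 = 0.1249 - 0.05*1.7487 = 0.0375
  y_4 = 0.0393 - 0.05*0.6283 = 0.0079
Step 5: grad_x = 2*7*0.0375 = 0.5246, grad_y = 2*8*0.0079 = 0.1257
  x_5 = 0.0375 - 0.05*0.5246 = 0.0112
  y_5 = 0.0079 - 0.05*0.1257 = 0.0016
f(0.0112, 0.0016) = 7*0.0112^2 + 8*0.0016^2 = 0.0009


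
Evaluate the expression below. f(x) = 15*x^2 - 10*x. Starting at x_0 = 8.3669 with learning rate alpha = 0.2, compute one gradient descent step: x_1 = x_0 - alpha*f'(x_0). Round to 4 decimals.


We compute the gradient at x_0 and apply the update.
f'(x) = 30*x - 10
f'(8.3669) = 30*8.3669 - 10 = 241.007
x_1 = 8.3669 - 0.2*241.007 = -39.8345


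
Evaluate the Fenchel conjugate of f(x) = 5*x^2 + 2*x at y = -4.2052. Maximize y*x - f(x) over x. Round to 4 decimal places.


f*(y) = sup_x {y*x - a*x^2 - b*x} = sup_x {(y-b)*x - a*x^2}
FOC: (y - b) - 2a*x = 0 => x* = (y - b)/(2a)
x* = (-4.2052 - 2)/(2*5) = -0.6205
f*(-4.2052) = (y-b)^2/(4a) = (-4.2052 - 2)^2/(4*5)
= 38.5045/20 = 1.9252


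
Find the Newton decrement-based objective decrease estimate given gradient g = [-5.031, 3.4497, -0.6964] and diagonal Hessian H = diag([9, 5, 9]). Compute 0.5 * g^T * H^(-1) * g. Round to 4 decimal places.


Step 1: H is diagonal, so H^(-1) * g = [-0.559, 0.6899, -0.0774].
Step 2: g^T H^(-1) g = sum_i g_i^2 / H_ii
  = (-5.031)^2/9 + (3.4497)^2/5 + (-0.6964)^2/9
  = 2.8123 + 2.3801 + 0.0539 = 5.2463
Step 3: Objective decrease = 0.5 * g^T H^(-1) g = 2.6232


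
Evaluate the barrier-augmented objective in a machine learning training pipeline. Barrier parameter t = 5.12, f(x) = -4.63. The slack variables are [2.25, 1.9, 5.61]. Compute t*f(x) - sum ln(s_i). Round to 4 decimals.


Step 1: Compute log-barrier.
ln values: [0.8109, 0.6419, 1.7246]
phi = -(0.8109 + 0.6419 + 1.7246) = -3.1773
Step 2: Compute augmented objective.
t*f(x) = 5.12*-4.63 = -23.7056
Total = -23.7056 - 3.1773 = -26.8829


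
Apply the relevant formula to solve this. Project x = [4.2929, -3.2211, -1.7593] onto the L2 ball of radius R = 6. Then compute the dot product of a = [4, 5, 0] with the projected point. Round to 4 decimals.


Step 1: Compute ||x|| (intermediates to 6 decimals).
||x|| = sqrt(4.2929^2 + (-3.2211)^2 + (-1.7593)^2) = 5.647974
Step 2: Project.
Since ||x|| <= R, proj = x (no scaling needed).
proj(x) = [4.2929, -3.2211, -1.7593]
Step 3: Dot product.
a^T * proj(x) = 4*4.2929 + 5*(-3.2211) + 0*(-1.7593) = 1.0661


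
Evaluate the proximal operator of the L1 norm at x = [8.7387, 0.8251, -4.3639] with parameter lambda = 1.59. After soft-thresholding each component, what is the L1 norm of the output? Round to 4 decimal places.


Soft-thresholding with lambda = 1.59:
prox(8.7387) = sign(8.7387)*max(|8.7387| - 1.59, 0) = 7.1487
prox(0.8251) = sign(0.8251)*max(|0.8251| - 1.59, 0) = 0.0
prox(-4.3639) = sign(-4.3639)*max(|-4.3639| - 1.59, 0) = -2.7739
prox(x) = [7.1487, 0.0, -2.7739]
||prox(x)||_1 = 7.1487 + 0.0 + 2.7739 = 9.9226


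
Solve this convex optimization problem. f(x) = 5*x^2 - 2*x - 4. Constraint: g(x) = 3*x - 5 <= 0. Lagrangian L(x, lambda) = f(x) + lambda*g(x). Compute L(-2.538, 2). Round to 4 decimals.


Step 1: Evaluate f(x).
f(-2.538) = 5*(-2.538)^2 - 2*(-2.538) - 4 = 33.2832
Step 2: Evaluate g(x).
g(-2.538) = 3*-2.538 - 5 = -12.614
Step 3: Compute Lagrangian.
L = 33.2832 + 2*-12.614 = 8.0552


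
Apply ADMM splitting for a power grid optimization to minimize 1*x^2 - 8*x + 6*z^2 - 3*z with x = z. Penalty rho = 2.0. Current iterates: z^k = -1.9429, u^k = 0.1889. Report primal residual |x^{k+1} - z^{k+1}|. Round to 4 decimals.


ADMM iteration with rho = 2.0, z^k = -1.9429, u^k = 0.1889
Step 1: x-update.
Minimize 1*x^2 - 8*x + (2.0/2)*(x + 1.9429 + 0.1889)^2
FOC: (2*1 + 2.0)*x = 8 + 2.0*(-1.9429 - 0.1889)
x^{k+1} = 0.9341
Step 2: z-update.
Minimize 6*z^2 - 3*z + (2.0/2)*(0.9341 - z + 0.1889)^2
FOC: (2*6 + 2.0)*z = 3 + 2.0*(0.9341 + 0.1889)
z^{k+1} = 0.3747
Step 3: u-update.
u^{k+1} = 0.1889 + 0.9341 - 0.3747 = 0.7483
Step 4: Primal residual = |0.9341 - 0.3747| = 0.5594


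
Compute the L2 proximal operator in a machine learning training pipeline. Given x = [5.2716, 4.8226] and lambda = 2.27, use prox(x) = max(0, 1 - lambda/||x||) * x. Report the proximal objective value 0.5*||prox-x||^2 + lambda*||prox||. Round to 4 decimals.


Step 1: Compute ||x||.
||x|| = 7.1447
Step 2: Compute scaling factor.
scale = max(0, 1 - 2.27/7.1447) = 0.6823
Step 3: prox(x) = [3.5967, 3.2904]
||prox(x)|| = 4.8747
Step 4: Proximal objective.
0.5*||prox-x||^2 = 2.5765
lambda*||prox|| = 11.0656
Total = 13.6421


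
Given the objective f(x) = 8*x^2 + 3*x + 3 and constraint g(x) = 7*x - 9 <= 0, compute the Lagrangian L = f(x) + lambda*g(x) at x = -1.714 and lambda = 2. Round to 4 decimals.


Step 1: Evaluate f(x).
f(-1.714) = 8*(-1.714)^2 + 3*(-1.714) + 3 = 21.3604
Step 2: Evaluate g(x).
g(-1.714) = 7*-1.714 - 9 = -20.998
Step 3: Compute Lagrangian.
L = 21.3604 + 2*-20.998 = -20.6356


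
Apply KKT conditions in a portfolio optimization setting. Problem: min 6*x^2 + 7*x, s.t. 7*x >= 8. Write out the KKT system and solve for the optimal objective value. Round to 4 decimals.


Step 1: Try lambda = 0 (constraint inactive).
x_unc = -7/(2*6) = -0.5833
Check: 7*-0.5833 = -4.0831 < 8 -- violated!
Step 2: Constraint must be active: 7*x = 8
x* = 8/7 = 1.1429 (rounded; the exact value 8/7 is used below)
lambda = (2*6*(8/7) + 7)/7 = 2.9592
Step 3: Compute optimal value.
f(x*) = 6*(8/7)^2 + 7*(8/7) = 15.8367


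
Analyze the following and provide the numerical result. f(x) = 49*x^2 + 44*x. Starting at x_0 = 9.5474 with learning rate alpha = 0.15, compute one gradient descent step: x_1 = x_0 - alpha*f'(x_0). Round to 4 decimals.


We compute the gradient at x_0 and apply the update.
f'(x) = 98*x + 44
f'(9.5474) = 98*9.5474 + 44 = 979.6452
x_1 = 9.5474 - 0.15*979.6452 = -137.3994


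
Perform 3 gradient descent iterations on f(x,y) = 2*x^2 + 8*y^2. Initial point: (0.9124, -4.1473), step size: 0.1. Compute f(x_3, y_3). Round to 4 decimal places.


Gradient descent on f(x,y) = 2*x^2 + 8*y^2.
Starting point: (0.9124, -4.1473), alpha = 0.1
Step 1: grad_x = 2*2*0.9124 = 3.6496, grad_y = 2*8*-4.1473 = -66.3568
  x_1 = 0.9124 - 0.1*3.6496 = 0.5474
  y_1 = -4.1473 - 0.1*-66.3568 = 2.4884
Step 2: grad_x = 2*2*0.5474 = 2.1898, grad_y = 2*8*2.4884 = 39.8141
  x_2 = 0.5474 - 0.1*2.1898 = 0.3285
  y_2 = 2.4884 - 0.1*39.8141 = -1.493
Step 3: grad_x = 2*2*0.3285 = 1.3139, grad_y = 2*8*-1.493 = -23.8884
  x_3 = 0.3285 - 0.1*1.3139 = 0.1971
  y_3 = -1.493 - 0.1*-23.8884 = 0.8958
f(0.1971, 0.8958) = 2*0.1971^2 + 8*0.8958^2 = 6.4976


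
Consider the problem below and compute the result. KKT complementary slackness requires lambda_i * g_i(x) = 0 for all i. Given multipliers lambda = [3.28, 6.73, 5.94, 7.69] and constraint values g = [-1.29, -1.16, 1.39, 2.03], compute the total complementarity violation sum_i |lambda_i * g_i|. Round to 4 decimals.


KKT complementary slackness check:
lambda_1 * g_1 = 3.28 * -1.29 = -4.2312
lambda_2 * g_2 = 6.73 * -1.16 = -7.8068
lambda_3 * g_3 = 5.94 * 1.39 = 8.2566
lambda_4 * g_4 = 7.69 * 2.03 = 15.6107
Total violation = 4.2312 + 7.8068 + 8.2566 + 15.6107 = 35.9053


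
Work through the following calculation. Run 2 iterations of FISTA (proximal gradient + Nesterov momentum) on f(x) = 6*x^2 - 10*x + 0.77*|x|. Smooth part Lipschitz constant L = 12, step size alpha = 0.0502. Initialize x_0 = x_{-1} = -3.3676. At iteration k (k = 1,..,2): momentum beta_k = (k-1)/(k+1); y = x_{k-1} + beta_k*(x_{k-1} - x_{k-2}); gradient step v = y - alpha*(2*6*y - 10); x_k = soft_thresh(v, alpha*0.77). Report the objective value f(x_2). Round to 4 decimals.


FISTA on f(x) = 6*x^2 - 10*x + 0.77*|x|
L = 12, alpha = 0.0502
Iteration 1: beta = 0.0, y = -3.3676 + 0.0*(-3.3676 + 3.3676) = -3.3676
  grad(y) = -50.4112, v = y - alpha*grad = -0.837
  prox(v) = soft_thresh(-0.837, 0.0387) = -0.7983
Iteration 2: beta = 0.3333, y = -0.7983 + 0.3333*(-0.7983 + 3.3676) = 0.0581
  grad(y) = -9.3025, v = y - alpha*grad = 0.5251
  prox(v) = soft_thresh(0.5251, 0.0387) = 0.4865
f(x_2) = 6*0.4865^2 - 10*0.4865 + 0.77*|0.4865| = -3.0702


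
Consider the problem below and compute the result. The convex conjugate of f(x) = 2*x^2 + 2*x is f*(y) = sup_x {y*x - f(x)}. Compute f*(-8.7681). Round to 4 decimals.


f*(y) = sup_x {y*x - a*x^2 - b*x} = sup_x {(y-b)*x - a*x^2}
FOC: (y - b) - 2a*x = 0 => x* = (y - b)/(2a)
x* = (-8.7681 - 2)/(2*2) = -2.692
f*(-8.7681) = (y-b)^2/(4a) = (-8.7681 - 2)^2/(4*2)
= 115.952/8 = 14.494


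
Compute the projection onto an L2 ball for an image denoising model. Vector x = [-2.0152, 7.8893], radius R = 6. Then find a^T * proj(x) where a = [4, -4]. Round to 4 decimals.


Step 1: Compute ||x|| (intermediates to 6 decimals).
||x|| = sqrt((-2.0152)^2 + 7.8893^2) = 8.142609
Step 2: Project.
Since ||x|| > R, scale = R/||x|| = 6/8.142609 = 0.736865, proj(x) = scale * x
proj(x) = [-1.48493, 5.813349]
Step 3: Dot product.
a^T * proj(x) = 4*(-1.48493) - 4*5.813349 = -29.1931


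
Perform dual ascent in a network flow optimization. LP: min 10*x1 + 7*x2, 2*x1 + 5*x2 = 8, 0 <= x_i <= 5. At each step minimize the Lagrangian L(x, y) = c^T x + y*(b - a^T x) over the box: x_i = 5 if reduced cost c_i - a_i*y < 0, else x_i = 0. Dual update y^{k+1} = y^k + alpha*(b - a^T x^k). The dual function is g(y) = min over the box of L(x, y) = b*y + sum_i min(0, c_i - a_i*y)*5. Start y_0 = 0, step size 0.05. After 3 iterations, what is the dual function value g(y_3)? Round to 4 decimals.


Dual ascent for LP: min 10*x1 + 7*x2, 2*x1 + 5*x2 = 8, 0 <= x_i <= 5
Step 1: y^k = 0.0, reduced costs: (10.0, 7.0)
  x^k = (0.0, 0.0), subgradient = b - a^T x = 8.0
  y^{k+1} = 0.0 + 0.05*8.0 = 0.4
Step 2: y^k = 0.4, reduced costs: (9.2, 5.0)
  x^k = (0.0, 0.0), subgradient = b - a^T x = 8.0
  y^{k+1} = 0.4 + 0.05*8.0 = 0.8
Step 3: y^k = 0.8, reduced costs: (8.4, 3.0)
  x^k = (0.0, 0.0), subgradient = b - a^T x = 8.0
  y^{k+1} = 0.8 + 0.05*8.0 = 1.2
Dual objective at y_3 = 1.2: reduced costs (7.6, 1.0), box minimizer x = (0.0, 0.0)
g(y_3) = b*y + (c1 - a1*y)*x1 + (c2 - a2*y)*x2 = 8*1.2 + 7.6*0.0 + 1.0*0.0 = 9.6 + 0.0 + 0.0 = 9.6


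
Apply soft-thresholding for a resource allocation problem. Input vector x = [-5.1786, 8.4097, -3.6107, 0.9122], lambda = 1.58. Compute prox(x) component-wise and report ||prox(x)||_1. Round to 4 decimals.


Soft-thresholding with lambda = 1.58:
prox(-5.1786) = sign(-5.1786)*max(|-5.1786| - 1.58, 0) = -3.5986
prox(8.4097) = sign(8.4097)*max(|8.4097| - 1.58, 0) = 6.8297
prox(-3.6107) = sign(-3.6107)*max(|-3.6107| - 1.58, 0) = -2.0307
prox(0.9122) = sign(0.9122)*max(|0.9122| - 1.58, 0) = 0.0
prox(x) = [-3.5986, 6.8297, -2.0307, 0.0]
||prox(x)||_1 = 3.5986 + 6.8297 + 2.0307 + 0.0 = 12.459


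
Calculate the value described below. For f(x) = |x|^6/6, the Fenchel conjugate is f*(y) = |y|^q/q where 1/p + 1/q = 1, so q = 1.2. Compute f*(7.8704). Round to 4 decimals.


The conjugate exponent q satisfies 1/p + 1/q = 1.
p = 6, so q = 6/(6 - 1) = 1.2
|y|^q = 7.8704^1.2 = 11.8904
f*(7.8704) = 11.8904 / 1.2 = 9.9087


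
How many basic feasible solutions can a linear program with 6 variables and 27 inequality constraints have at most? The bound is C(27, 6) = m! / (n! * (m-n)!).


Each vertex corresponds to some choice of n active constraints out of m, so the number of vertices is at most C(m, n) = m! / (n!(m-n)!).
m = 27, n = 6
Numerator: 27 * 26 * 25 * 24 * 23 * 22
Denominator: 6! = 720
C(27, 6) = 296010


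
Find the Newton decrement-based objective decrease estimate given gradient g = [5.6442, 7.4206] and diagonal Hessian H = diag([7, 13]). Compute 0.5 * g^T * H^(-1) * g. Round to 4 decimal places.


Step 1: H is diagonal, so H^(-1) * g = [0.8063, 0.5708].
Step 2: g^T H^(-1) g = sum_i g_i^2 / H_ii
  = (5.6442)^2/7 + (7.4206)^2/13
  = 4.551 + 4.2358 = 8.7868
Step 3: Objective decrease = 0.5 * g^T H^(-1) g = 4.3934


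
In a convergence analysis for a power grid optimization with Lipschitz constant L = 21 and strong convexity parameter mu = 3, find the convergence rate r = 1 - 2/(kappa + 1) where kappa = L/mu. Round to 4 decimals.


Step 1: Compute the condition number.
kappa = L/mu = 21/3 = 7.0
Step 2: Compute the convergence rate.
r = 1 - 2/(kappa + 1) = 1 - 2*mu/(L + mu) = (L - mu)/(L + mu) = 18/24 = 0.75


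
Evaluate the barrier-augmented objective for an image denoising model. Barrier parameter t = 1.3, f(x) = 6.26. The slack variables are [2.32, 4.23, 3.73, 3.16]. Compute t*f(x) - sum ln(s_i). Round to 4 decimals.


Step 1: Compute log-barrier.
ln values: [0.8416, 1.4422, 1.3164, 1.1506]
phi = -(0.8416 + 1.4422 + 1.3164 + 1.1506) = -4.7507
Step 2: Compute augmented objective.
t*f(x) = 1.3*6.26 = 8.138
Total = 8.138 - 4.7507 = 3.3873


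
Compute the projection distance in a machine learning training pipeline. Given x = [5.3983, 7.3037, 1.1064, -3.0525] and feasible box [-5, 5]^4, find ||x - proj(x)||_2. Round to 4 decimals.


Project each component onto [-5, 5].
clip(5.3983) = 5.0, clip(7.3037) = 5.0, clip(1.1064) = 1.1064, clip(-3.0525) = -3.0525
Projection = [5.0, 5.0, 1.1064, -3.0525]
Squared diffs: [0.1586, 5.307, 0.0, 0.0]
Distance = sqrt(5.4656) = 2.3379


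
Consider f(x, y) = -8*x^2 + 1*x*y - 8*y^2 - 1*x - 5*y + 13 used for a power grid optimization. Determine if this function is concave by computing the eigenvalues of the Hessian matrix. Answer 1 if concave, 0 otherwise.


The Hessian of f(x,y) = -8*x^2 + 1*x*y - 8*y^2 - 1*x - 5*y + 13 is:
H = [[-16, 1], [1, -16]]
Trace = -16 - 16 = -32
Determinant = -16*-16 - (1)^2 = 255
Discriminant = (-32)^2 - 4*255 = 4.0
Eigenvalues: lambda_1 = -17.0, lambda_2 = -15.0
The function is concave.

1


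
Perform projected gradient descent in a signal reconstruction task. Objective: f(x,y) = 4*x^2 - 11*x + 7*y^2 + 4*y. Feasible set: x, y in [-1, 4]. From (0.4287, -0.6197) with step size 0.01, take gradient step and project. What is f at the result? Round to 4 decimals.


Step 1: Compute gradient at (0.4287, -0.6197).
grad_x = 2*4*0.4287 - 11 = -7.5704
grad_y = 2*7*-0.6197 + 4 = -4.6758
Step 2: Gradient step.
x_raw = 0.4287 - 0.01*-7.5704 = 0.5044
y_raw = -0.6197 - 0.01*-4.6758 = -0.5729
Step 3: Project onto [-1, 4].
x_proj = clip(0.5044) = 0.5044
y_proj = clip(-0.5729) = -0.5729
Step 4: Evaluate f.
f(0.5044, -0.5729) = -4.5247


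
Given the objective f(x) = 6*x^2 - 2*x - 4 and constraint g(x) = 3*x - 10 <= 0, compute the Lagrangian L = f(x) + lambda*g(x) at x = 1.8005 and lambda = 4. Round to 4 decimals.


Step 1: Evaluate f(x).
f(1.8005) = 6*1.8005^2 - 2*1.8005 - 4 = 11.8498
Step 2: Evaluate g(x).
g(1.8005) = 3*1.8005 - 10 = -4.5985
Step 3: Compute Lagrangian.
L = 11.8498 + 4*-4.5985 = -6.5442


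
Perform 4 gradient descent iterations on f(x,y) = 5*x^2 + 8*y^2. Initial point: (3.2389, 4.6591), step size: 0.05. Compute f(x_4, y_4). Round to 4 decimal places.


Gradient descent on f(x,y) = 5*x^2 + 8*y^2.
Starting point: (3.2389, 4.6591), alpha = 0.05
Step 1: grad_x = 2*5*3.2389 = 32.389, grad_y = 2*8*4.6591 = 74.5456
  x_1 = 3.2389 - 0.05*32.389 = 1.6195
  y_1 = 4.6591 - 0.05*74.5456 = 0.9318
Step 2: grad_x = 2*5*1.6195 = 16.1945, grad_y = 2*8*0.9318 = 14.9091
  x_2 = 1.6195 - 0.05*16.1945 = 0.8097
  y_2 = 0.9318 - 0.05*14.9091 = 0.1864
Step 3: grad_x = 2*5*0.8097 = 8.0973, grad_y = 2*8*0.1864 = 2.9818
  x_3 = 0.8097 - 0.05*8.0973 = 0.4049
  y_3 = 0.1864 - 0.05*2.9818 = 0.0373
Step 4: grad_x = 2*5*0.4049 = 4.0486, grad_y = 2*8*0.0373 = 0.5964
  x_4 = 0.4049 - 0.05*4.0486 = 0.2024
  y_4 = 0.0373 - 0.05*0.5964 = 0.0075
f(0.2024, 0.0075) = 5*0.2024^2 + 8*0.0075^2 = 0.2053


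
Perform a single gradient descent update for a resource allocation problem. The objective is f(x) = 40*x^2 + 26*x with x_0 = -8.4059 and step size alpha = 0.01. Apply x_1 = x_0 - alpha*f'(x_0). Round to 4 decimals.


We compute the gradient at x_0 and apply the update.
f'(x) = 80*x + 26
f'(-8.4059) = 80*-8.4059 + 26 = -646.472
x_1 = -8.4059 - 0.01*-646.472 = -1.9412


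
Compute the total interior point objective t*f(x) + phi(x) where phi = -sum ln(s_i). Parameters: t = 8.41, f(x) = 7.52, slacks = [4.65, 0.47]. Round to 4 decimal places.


Step 1: Compute log-barrier.
ln values: [1.5369, -0.755]
phi = -(1.5369 - 0.755) = -0.7818
Step 2: Compute augmented objective.
t*f(x) = 8.41*7.52 = 63.2432
Total = 63.2432 - 0.7818 = 62.4614
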